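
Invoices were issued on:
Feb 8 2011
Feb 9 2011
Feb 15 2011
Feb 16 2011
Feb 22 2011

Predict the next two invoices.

The gap pattern 1, 6, 1, 6 repeats every 2 events.
These are the Tuesdays and Wednesdays of each week.
The following Wednesday is Feb 23 2011.
The following Tuesday is Mar 1 2011.

Feb 23 2011, Mar 1 2011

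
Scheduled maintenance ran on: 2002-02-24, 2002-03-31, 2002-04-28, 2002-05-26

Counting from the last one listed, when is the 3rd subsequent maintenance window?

2002-08-25

Every date is a Sunday; gaps 35, 28, 28 days.
Each is the last Sunday of its month (at least one falls on the 29th or later, ruling out '4th Sunday').
Last Sunday of June 2002: 2002-06-30.
July 2002 ends with Sunday 2002-07-28.
Last Sunday of August 2002: 2002-08-25.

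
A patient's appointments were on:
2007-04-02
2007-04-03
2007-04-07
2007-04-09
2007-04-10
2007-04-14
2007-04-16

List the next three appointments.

2007-04-17, 2007-04-21, 2007-04-23

Every event lands on a Monday or Tuesday or Saturday (gaps cycle 1, 4, 2, 1, 4, 2).
So the schedule is: every Monday, Tuesday and Saturday.
Next Tuesday: 2007-04-17.
The following Saturday is 2007-04-21.
The following Monday is 2007-04-23.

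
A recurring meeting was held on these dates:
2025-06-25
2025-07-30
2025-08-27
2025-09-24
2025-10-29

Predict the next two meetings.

All Wednesdays; the gaps (35, 28, 28, 35) vary with month length.
This is the last Wednesday of each month.
Last Wednesday of November 2025: 2025-11-26.
Last Wednesday of December 2025: 2025-12-31.

2025-11-26, 2025-12-31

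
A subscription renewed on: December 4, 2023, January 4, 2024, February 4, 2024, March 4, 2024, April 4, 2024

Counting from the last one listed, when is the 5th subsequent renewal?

September 4, 2024

Gaps: 31, 31, 29, 31 days — not constant. Every event is on the 4th of the month.
Pattern: the 4th of each month.
Next: May 2024 → May 4, 2024.
June 2024: June 4, 2024.
July 2024: July 4, 2024.
August 2024: August 4, 2024.
Next: September 2024 → September 4, 2024.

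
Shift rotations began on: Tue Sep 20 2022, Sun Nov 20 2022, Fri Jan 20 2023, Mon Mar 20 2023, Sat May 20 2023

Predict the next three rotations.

Gaps: 61, 61, 59, 61 days — not constant. Every event is on the 20th of the month.
Pattern: the 20th of every 2 months.
Next: July 2023 → Thu Jul 20 2023.
September 2023: Wed Sep 20 2023.
Next: November 2023 → Mon Nov 20 2023.

Thu Jul 20 2023, Wed Sep 20 2023, Mon Nov 20 2023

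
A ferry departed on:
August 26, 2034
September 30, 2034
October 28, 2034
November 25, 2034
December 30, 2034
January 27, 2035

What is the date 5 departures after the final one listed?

These are Saturdays with 35, 28, 28, 35, 28-day gaps.
Each is the final Saturday of its month — September 30, 2034 is past the 28th, so '4th Saturday' doesn't fit.
February 2035 ends with Saturday February 24, 2035.
Last Saturday of March 2035: March 31, 2035.
Last Saturday of April 2035: April 28, 2035.
May 2035 ends with Saturday May 26, 2035.
June 2035 ends with Saturday June 30, 2035.

June 30, 2035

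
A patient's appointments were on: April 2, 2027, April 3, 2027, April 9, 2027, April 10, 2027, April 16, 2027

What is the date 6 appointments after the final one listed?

Gaps: 1, 6, 1, 6 days — not constant, but cyclic with period 2.
The events fall on every Friday and Saturday.
The following Saturday is April 17, 2027.
Next Friday: April 23, 2027.
The following Saturday is April 24, 2027.
The following Friday is April 30, 2027.
Next Saturday: May 1, 2027.
Next Friday: May 7, 2027.

May 7, 2027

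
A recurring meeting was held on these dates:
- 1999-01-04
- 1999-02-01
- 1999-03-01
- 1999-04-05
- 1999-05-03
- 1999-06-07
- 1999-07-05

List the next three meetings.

1999-08-02, 1999-09-06, 1999-10-04

All dates are Mondays, 28, 28, 35, 28, 35, 28 days apart.
Specifically, the 1st Monday of each month.
August 1999 — 1st Monday is 1999-08-02.
September 1999 — 1st Monday is 1999-09-06.
1st Monday of October 1999: 1999-10-04.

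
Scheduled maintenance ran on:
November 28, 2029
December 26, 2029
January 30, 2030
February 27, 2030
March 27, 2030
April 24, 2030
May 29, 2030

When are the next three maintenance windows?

June 26, 2030; July 31, 2030; August 28, 2030

Every date is a Wednesday; gaps 28, 35, 28, 28, 28, 35 days.
Each is the last Wednesday of its month (at least one falls on the 29th or later, ruling out '4th Wednesday').
June 2030 ends with Wednesday June 26, 2030.
July 2030 ends with Wednesday July 31, 2030.
August 2030 ends with Wednesday August 28, 2030.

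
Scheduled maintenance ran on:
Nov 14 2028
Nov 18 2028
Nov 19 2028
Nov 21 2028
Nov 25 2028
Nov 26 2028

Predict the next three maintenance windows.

The gap pattern 4, 1, 2, 4, 1 repeats every 3 events.
These are the Tuesdays, Saturdays and Sundays of each week.
The following Tuesday is Nov 28 2028.
Next Saturday: Dec 2 2028.
Next Sunday: Dec 3 2028.

Nov 28 2028, Dec 2 2028, Dec 3 2028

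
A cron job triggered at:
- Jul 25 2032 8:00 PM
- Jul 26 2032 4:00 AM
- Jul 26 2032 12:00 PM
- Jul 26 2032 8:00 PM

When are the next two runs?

Jul 27 2032 4:00 AM, Jul 27 2032 12:00 PM

Gaps: 8, 8, 8 hours — each event is 8 hours after the previous one.
Jul 26 2032 8:00 PM + 8 h = Jul 27 2032 4:00 AM.
Jul 27 2032 4:00 AM + 8 h = Jul 27 2032 12:00 PM.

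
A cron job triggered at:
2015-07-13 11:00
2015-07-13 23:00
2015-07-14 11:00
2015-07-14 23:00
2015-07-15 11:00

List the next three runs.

2015-07-15 23:00, 2015-07-16 11:00, 2015-07-16 23:00

The interval is a steady 12 hours (12, 12, 12, 12).
2015-07-15 11:00 + 12 h = 2015-07-15 23:00.
2015-07-15 23:00 + 12 h = 2015-07-16 11:00.
2015-07-16 11:00 + 12 h = 2015-07-16 23:00.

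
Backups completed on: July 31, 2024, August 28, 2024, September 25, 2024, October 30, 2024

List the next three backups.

November 27, 2024; December 25, 2024; January 29, 2025

These are Wednesdays with 28, 28, 35-day gaps.
Each is the final Wednesday of its month — July 31, 2024 is past the 28th, so '4th Wednesday' doesn't fit.
November 2024 ends with Wednesday November 27, 2024.
Last Wednesday of December 2024: December 25, 2024.
Last Wednesday of January 2025: January 29, 2025.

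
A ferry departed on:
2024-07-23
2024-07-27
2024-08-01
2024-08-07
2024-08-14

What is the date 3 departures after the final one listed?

The spacing grows by 1 each time: 4, 5, 6, 7 days.
Next gap: 8 days. 2024-08-14 + 8 days = 2024-08-22.
Next gap: 9 days. 2024-08-22 + 9 days = 2024-08-31.
Next gap: 10 days. 2024-08-31 + 10 days = 2024-09-10.

2024-09-10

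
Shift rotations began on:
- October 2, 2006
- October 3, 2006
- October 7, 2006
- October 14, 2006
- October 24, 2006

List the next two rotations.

The spacing grows by 3 each time: 1, 4, 7, 10 days.
Next gap: 13 days. October 24, 2006 + 13 days = November 6, 2006.
Next gap: 16 days. November 6, 2006 + 16 days = November 22, 2006.

November 6, 2006; November 22, 2006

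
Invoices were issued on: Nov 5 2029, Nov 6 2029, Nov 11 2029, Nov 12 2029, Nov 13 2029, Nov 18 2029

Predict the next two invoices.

Gaps: 1, 5, 1, 1, 5 days — not constant, but cyclic with period 3.
The events fall on every Monday, Tuesday and Sunday.
The following Monday is Nov 19 2029.
Next Tuesday: Nov 20 2029.

Nov 19 2029, Nov 20 2029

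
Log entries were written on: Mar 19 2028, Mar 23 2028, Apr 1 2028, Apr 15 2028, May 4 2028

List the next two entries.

May 28 2028, Jun 26 2028

The spacing grows by 5 each time: 4, 9, 14, 19 days.
Next gap: 24 days. May 4 2028 + 24 days = May 28 2028.
Next gap: 29 days. May 28 2028 + 29 days = Jun 26 2028.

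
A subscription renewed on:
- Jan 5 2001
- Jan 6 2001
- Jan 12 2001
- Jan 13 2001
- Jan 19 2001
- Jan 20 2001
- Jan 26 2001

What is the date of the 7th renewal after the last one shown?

Feb 17 2001

The gap pattern 1, 6, 1, 6, 1, 6 repeats every 2 events.
These are the Fridays and Saturdays of each week.
Next Saturday: Jan 27 2001.
Next Friday: Feb 2 2001.
Next Saturday: Feb 3 2001.
Next Friday: Feb 9 2001.
Next Saturday: Feb 10 2001.
Next Friday: Feb 16 2001.
Next Saturday: Feb 17 2001.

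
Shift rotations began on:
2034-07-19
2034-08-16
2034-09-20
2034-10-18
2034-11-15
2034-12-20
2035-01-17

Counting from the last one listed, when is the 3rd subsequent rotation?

2035-04-18

Gaps: 28, 35, 28, 28, 35, 28 days — a mix of 28 and 35. Every date is a Wednesday.
Each is the 3rd Wednesday of its month.
3rd Wednesday of February 2035: 2035-02-21.
3rd Wednesday of March 2035: 2035-03-21.
April 2035 — 3rd Wednesday is 2035-04-18.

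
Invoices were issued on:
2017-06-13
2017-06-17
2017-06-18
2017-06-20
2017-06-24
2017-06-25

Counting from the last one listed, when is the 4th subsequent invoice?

Every event lands on a Tuesday or Saturday or Sunday (gaps cycle 4, 1, 2, 4, 1).
So the schedule is: every Tuesday, Saturday and Sunday.
Next Tuesday: 2017-06-27.
Next Saturday: 2017-07-01.
Next Sunday: 2017-07-02.
Next Tuesday: 2017-07-04.

2017-07-04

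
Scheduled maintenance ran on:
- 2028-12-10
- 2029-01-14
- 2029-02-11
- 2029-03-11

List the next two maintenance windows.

2029-04-08, 2029-05-13

All dates are Sundays, 35, 28, 28 days apart.
Specifically, the 2nd Sunday of each month.
April 2029 — 2nd Sunday is 2029-04-08.
May 2029 — 2nd Sunday is 2029-05-13.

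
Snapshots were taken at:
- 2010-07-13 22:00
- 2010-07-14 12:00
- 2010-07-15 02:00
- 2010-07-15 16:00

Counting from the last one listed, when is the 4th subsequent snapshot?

2010-07-18 00:00

The interval is a steady 14 hours (14, 14, 14).
2010-07-15 16:00 + 14 h = 2010-07-16 06:00.
2010-07-16 06:00 + 14 h = 2010-07-16 20:00.
2010-07-16 20:00 + 14 h = 2010-07-17 10:00.
2010-07-17 10:00 + 14 h = 2010-07-18 00:00.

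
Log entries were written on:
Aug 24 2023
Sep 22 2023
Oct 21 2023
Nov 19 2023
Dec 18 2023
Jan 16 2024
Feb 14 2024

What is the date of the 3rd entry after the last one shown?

Every event comes 29 days after the last (29, 29, 29, 29, 29, 29).
Feb 14 2024 + 29 days = Mar 14 2024.
Mar 14 2024 + 29 days = Apr 12 2024.
Apr 12 2024 + 29 days = May 11 2024.

May 11 2024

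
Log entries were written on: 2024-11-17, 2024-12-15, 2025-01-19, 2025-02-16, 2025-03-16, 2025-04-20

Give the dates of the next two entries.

All dates are Sundays, 28, 35, 28, 28, 35 days apart.
Specifically, the 3rd Sunday of each month.
May 2025 — 3rd Sunday is 2025-05-18.
June 2025 — 3rd Sunday is 2025-06-15.

2025-05-18, 2025-06-15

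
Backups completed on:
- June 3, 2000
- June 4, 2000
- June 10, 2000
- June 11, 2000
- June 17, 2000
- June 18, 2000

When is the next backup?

June 24, 2000

Every event lands on a Saturday or Sunday (gaps cycle 1, 6, 1, 6, 1).
So the schedule is: every Saturday and Sunday.
Next Saturday: June 24, 2000.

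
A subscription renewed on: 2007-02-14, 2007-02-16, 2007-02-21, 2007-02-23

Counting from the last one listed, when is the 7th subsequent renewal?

Gaps: 2, 5, 2 days — not constant, but cyclic with period 2.
The events fall on every Wednesday and Friday.
Next Wednesday: 2007-02-28.
Next Friday: 2007-03-02.
The following Wednesday is 2007-03-07.
Next Friday: 2007-03-09.
The following Wednesday is 2007-03-14.
The following Friday is 2007-03-16.
The following Wednesday is 2007-03-21.

2007-03-21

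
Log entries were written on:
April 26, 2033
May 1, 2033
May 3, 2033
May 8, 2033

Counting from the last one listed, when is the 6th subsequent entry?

Gaps: 5, 2, 5 days — not constant, but cyclic with period 2.
The events fall on every Tuesday and Sunday.
Next Tuesday: May 10, 2033.
The following Sunday is May 15, 2033.
The following Tuesday is May 17, 2033.
Next Sunday: May 22, 2033.
Next Tuesday: May 24, 2033.
The following Sunday is May 29, 2033.

May 29, 2033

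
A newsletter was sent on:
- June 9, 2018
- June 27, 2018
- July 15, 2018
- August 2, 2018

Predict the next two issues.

August 20, 2018; September 7, 2018

Gaps between consecutive events: 18, 18, 18 days — a constant 18-day interval.
August 2, 2018 + 18 days = August 20, 2018.
August 20, 2018 + 18 days = September 7, 2018.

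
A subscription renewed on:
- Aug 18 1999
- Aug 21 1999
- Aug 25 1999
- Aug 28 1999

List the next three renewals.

Sep 1 1999, Sep 4 1999, Sep 8 1999

The gap pattern 3, 4, 3 repeats every 2 events.
These are the Wednesdays and Saturdays of each week.
Next Wednesday: Sep 1 1999.
The following Saturday is Sep 4 1999.
Next Wednesday: Sep 8 1999.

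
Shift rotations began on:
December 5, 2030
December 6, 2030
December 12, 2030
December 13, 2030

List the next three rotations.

December 19, 2030; December 20, 2030; December 26, 2030

Gaps: 1, 6, 1 days — not constant, but cyclic with period 2.
The events fall on every Thursday and Friday.
Next Thursday: December 19, 2030.
The following Friday is December 20, 2030.
Next Thursday: December 26, 2030.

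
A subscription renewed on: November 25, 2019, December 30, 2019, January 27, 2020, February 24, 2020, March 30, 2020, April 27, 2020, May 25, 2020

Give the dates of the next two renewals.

Every date is a Monday; gaps 35, 28, 28, 35, 28, 28 days.
Each is the last Monday of its month (at least one falls on the 29th or later, ruling out '4th Monday').
June 2020 ends with Monday June 29, 2020.
Last Monday of July 2020: July 27, 2020.

June 29, 2020; July 27, 2020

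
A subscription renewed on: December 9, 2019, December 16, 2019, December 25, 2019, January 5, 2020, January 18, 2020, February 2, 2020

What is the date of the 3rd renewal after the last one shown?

March 30, 2020

The spacing grows by 2 each time: 7, 9, 11, 13, 15 days.
Next gap: 17 days. February 2, 2020 + 17 days = February 19, 2020.
Next gap: 19 days. February 19, 2020 + 19 days = March 9, 2020.
Next gap: 21 days. March 9, 2020 + 21 days = March 30, 2020.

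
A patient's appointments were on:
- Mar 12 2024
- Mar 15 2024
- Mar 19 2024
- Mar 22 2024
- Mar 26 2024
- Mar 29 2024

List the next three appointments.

Apr 2 2024, Apr 5 2024, Apr 9 2024

Every event lands on a Tuesday or Friday (gaps cycle 3, 4, 3, 4, 3).
So the schedule is: every Tuesday and Friday.
Next Tuesday: Apr 2 2024.
Next Friday: Apr 5 2024.
Next Tuesday: Apr 9 2024.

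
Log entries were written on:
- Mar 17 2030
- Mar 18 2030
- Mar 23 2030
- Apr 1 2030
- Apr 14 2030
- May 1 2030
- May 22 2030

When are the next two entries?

Gaps: 1, 5, 9, 13, 17, 21 days — each gap is 4 larger than the previous one.
Next gap: 25 days. May 22 2030 + 25 days = Jun 16 2030.
Next gap: 29 days. Jun 16 2030 + 29 days = Jul 15 2030.

Jun 16 2030, Jul 15 2030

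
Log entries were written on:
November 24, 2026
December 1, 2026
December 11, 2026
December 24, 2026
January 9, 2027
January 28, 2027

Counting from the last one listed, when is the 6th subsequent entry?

July 24, 2027

Gaps: 7, 10, 13, 16, 19 days — each gap is 3 larger than the previous one.
Next gap: 22 days. January 28, 2027 + 22 days = February 19, 2027.
Next gap: 25 days. February 19, 2027 + 25 days = March 16, 2027.
Next gap: 28 days. March 16, 2027 + 28 days = April 13, 2027.
Next gap: 31 days. April 13, 2027 + 31 days = May 14, 2027.
Next gap: 34 days. May 14, 2027 + 34 days = June 17, 2027.
Next gap: 37 days. June 17, 2027 + 37 days = July 24, 2027.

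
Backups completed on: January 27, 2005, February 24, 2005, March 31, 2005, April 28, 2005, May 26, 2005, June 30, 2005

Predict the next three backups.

All Thursdays; the gaps (28, 35, 28, 28, 35) vary with month length.
This is the last Thursday of each month.
July 2005 ends with Thursday July 28, 2005.
August 2005 ends with Thursday August 25, 2005.
September 2005 ends with Thursday September 29, 2005.

July 28, 2005; August 25, 2005; September 29, 2005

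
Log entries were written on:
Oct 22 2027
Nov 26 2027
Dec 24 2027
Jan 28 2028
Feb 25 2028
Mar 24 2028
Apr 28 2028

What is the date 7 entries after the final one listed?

Nov 24 2028

These are Fridays at 28- or 35-day spacing (35, 28, 35, 28, 28, 35).
The pattern: 4th Friday of the month.
May 2028 — 4th Friday is May 26 2028.
4th Friday of June 2028: Jun 23 2028.
July 2028 — 4th Friday is Jul 28 2028.
4th Friday of August 2028: Aug 25 2028.
September 2028 — 4th Friday is Sep 22 2028.
4th Friday of October 2028: Oct 27 2028.
November 2028 — 4th Friday is Nov 24 2028.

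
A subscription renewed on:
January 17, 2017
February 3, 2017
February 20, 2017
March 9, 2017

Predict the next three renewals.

March 26, 2017; April 12, 2017; April 29, 2017

Every event comes 17 days after the last (17, 17, 17).
March 9, 2017 + 17 days = March 26, 2017.
March 26, 2017 + 17 days = April 12, 2017.
April 12, 2017 + 17 days = April 29, 2017.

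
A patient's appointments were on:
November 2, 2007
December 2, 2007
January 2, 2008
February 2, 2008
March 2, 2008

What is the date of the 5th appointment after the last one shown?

August 2, 2008

Gaps: 30, 31, 31, 29 days — not constant. Every event is on the 2nd of the month.
Pattern: the 2nd of each month.
Next: April 2008 → April 2, 2008.
May 2008: May 2, 2008.
June 2008: June 2, 2008.
July 2008: July 2, 2008.
Next: August 2008 → August 2, 2008.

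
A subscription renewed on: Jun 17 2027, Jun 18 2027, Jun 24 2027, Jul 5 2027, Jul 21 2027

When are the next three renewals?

Gaps: 1, 6, 11, 16 days — each gap is 5 larger than the previous one.
Next gap: 21 days. Jul 21 2027 + 21 days = Aug 11 2027.
Next gap: 26 days. Aug 11 2027 + 26 days = Sep 6 2027.
Next gap: 31 days. Sep 6 2027 + 31 days = Oct 7 2027.

Aug 11 2027, Sep 6 2027, Oct 7 2027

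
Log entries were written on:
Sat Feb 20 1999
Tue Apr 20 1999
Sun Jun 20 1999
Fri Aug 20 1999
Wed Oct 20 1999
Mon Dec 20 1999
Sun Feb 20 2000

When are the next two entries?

The day-of-month is always 20 (59, 61, 61, 61, 61, 62 days between events).
So this recurs on the 20th of every 2 months.
Next: April 2000 → Thu Apr 20 2000.
June 2000: Tue Jun 20 2000.

Thu Apr 20 2000, Tue Jun 20 2000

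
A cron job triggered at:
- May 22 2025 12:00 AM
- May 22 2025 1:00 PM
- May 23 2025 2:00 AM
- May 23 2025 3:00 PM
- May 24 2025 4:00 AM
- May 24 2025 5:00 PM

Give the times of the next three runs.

May 25 2025 6:00 AM, May 25 2025 7:00 PM, May 26 2025 8:00 AM

Spacing: 13, 13, 13, 13, 13 h — constant 13 h.
May 24 2025 5:00 PM + 13 h = May 25 2025 6:00 AM.
May 25 2025 6:00 AM + 13 h = May 25 2025 7:00 PM.
May 25 2025 7:00 PM + 13 h = May 26 2025 8:00 AM.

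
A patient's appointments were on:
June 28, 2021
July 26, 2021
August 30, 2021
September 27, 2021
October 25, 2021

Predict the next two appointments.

These are Mondays with 28, 35, 28, 28-day gaps.
Each is the final Monday of its month — August 30, 2021 is past the 28th, so '4th Monday' doesn't fit.
Last Monday of November 2021: November 29, 2021.
Last Monday of December 2021: December 27, 2021.

November 29, 2021; December 27, 2021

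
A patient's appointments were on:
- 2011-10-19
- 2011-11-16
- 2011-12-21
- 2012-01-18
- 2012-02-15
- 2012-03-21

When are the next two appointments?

2012-04-18, 2012-05-16

These are Wednesdays at 28- or 35-day spacing (28, 35, 28, 28, 35).
The pattern: 3rd Wednesday of the month.
3rd Wednesday of April 2012: 2012-04-18.
May 2012 — 3rd Wednesday is 2012-05-16.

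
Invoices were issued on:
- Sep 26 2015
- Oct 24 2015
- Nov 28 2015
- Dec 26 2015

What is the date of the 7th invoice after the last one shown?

Jul 23 2016

Gaps: 28, 35, 28 days — a mix of 28 and 35. Every date is a Saturday.
Each is the 4th Saturday of its month.
January 2016 — 4th Saturday is Jan 23 2016.
4th Saturday of February 2016: Feb 27 2016.
March 2016 — 4th Saturday is Mar 26 2016.
April 2016 — 4th Saturday is Apr 23 2016.
May 2016 — 4th Saturday is May 28 2016.
June 2016 — 4th Saturday is Jun 25 2016.
4th Saturday of July 2016: Jul 23 2016.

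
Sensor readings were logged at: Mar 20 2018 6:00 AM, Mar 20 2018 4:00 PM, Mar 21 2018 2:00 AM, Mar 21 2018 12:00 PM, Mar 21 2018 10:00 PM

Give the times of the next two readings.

Mar 22 2018 8:00 AM, Mar 22 2018 6:00 PM

Spacing: 10, 10, 10, 10 h — constant 10 h.
Mar 21 2018 10:00 PM + 10 h = Mar 22 2018 8:00 AM.
Mar 22 2018 8:00 AM + 10 h = Mar 22 2018 6:00 PM.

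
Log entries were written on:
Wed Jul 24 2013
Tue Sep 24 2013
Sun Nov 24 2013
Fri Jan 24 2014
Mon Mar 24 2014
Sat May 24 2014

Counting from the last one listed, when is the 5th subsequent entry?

Each date is the 24th; the gaps (62, 61, 61, 59, 61) track the month lengths.
The rule is the 24th of every 2 months.
July 2014: Thu Jul 24 2014.
September 2014: Wed Sep 24 2014.
November 2014: Mon Nov 24 2014.
Next: January 2015 → Sat Jan 24 2015.
March 2015: Tue Mar 24 2015.

Tue Mar 24 2015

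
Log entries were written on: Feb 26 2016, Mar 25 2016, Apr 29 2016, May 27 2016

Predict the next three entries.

Jun 24 2016, Jul 29 2016, Aug 26 2016

Every date is a Friday; gaps 28, 35, 28 days.
Each is the last Friday of its month (at least one falls on the 29th or later, ruling out '4th Friday').
June 2016 ends with Friday Jun 24 2016.
July 2016 ends with Friday Jul 29 2016.
August 2016 ends with Friday Aug 26 2016.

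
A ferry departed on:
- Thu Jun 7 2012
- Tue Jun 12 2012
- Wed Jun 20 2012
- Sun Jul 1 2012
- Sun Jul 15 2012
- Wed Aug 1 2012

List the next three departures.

Tue Aug 21 2012, Thu Sep 13 2012, Tue Oct 9 2012

The spacing grows by 3 each time: 5, 8, 11, 14, 17 days.
Next gap: 20 days. Wed Aug 1 2012 + 20 days = Tue Aug 21 2012.
Next gap: 23 days. Tue Aug 21 2012 + 23 days = Thu Sep 13 2012.
Next gap: 26 days. Thu Sep 13 2012 + 26 days = Tue Oct 9 2012.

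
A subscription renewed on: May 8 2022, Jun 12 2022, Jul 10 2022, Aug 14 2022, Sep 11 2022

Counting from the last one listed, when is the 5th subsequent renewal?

Gaps: 35, 28, 35, 28 days — a mix of 28 and 35. Every date is a Sunday.
Each is the 2nd Sunday of its month.
2nd Sunday of October 2022: Oct 9 2022.
2nd Sunday of November 2022: Nov 13 2022.
December 2022 — 2nd Sunday is Dec 11 2022.
January 2023 — 2nd Sunday is Jan 8 2023.
2nd Sunday of February 2023: Feb 12 2023.

Feb 12 2023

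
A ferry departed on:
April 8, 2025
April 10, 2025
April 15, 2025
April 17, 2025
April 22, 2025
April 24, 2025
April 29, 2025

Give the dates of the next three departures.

The gap pattern 2, 5, 2, 5, 2, 5 repeats every 2 events.
These are the Tuesdays and Thursdays of each week.
Next Thursday: May 1, 2025.
The following Tuesday is May 6, 2025.
Next Thursday: May 8, 2025.

May 1, 2025; May 6, 2025; May 8, 2025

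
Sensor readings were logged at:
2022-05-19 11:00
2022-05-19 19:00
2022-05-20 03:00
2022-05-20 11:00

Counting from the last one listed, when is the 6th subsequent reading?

The interval is a steady 8 hours (8, 8, 8).
2022-05-20 11:00 + 8 h = 2022-05-20 19:00.
2022-05-20 19:00 + 8 h = 2022-05-21 03:00.
2022-05-21 03:00 + 8 h = 2022-05-21 11:00.
2022-05-21 11:00 + 8 h = 2022-05-21 19:00.
2022-05-21 19:00 + 8 h = 2022-05-22 03:00.
2022-05-22 03:00 + 8 h = 2022-05-22 11:00.

2022-05-22 11:00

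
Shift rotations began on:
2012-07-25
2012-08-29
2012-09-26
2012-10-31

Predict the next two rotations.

These are Wednesdays with 35, 28, 35-day gaps.
Each is the final Wednesday of its month — 2012-08-29 is past the 28th, so '4th Wednesday' doesn't fit.
November 2012 ends with Wednesday 2012-11-28.
December 2012 ends with Wednesday 2012-12-26.

2012-11-28, 2012-12-26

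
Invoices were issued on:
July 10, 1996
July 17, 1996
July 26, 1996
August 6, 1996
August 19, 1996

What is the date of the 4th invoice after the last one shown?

October 30, 1996

The spacing grows by 2 each time: 7, 9, 11, 13 days.
Next gap: 15 days. August 19, 1996 + 15 days = September 3, 1996.
Next gap: 17 days. September 3, 1996 + 17 days = September 20, 1996.
Next gap: 19 days. September 20, 1996 + 19 days = October 9, 1996.
Next gap: 21 days. October 9, 1996 + 21 days = October 30, 1996.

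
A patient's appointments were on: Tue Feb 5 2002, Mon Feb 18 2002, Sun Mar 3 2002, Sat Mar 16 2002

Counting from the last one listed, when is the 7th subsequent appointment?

Sat Jun 15 2002

Every event comes 13 days after the last (13, 13, 13).
Sat Mar 16 2002 + 13 days = Fri Mar 29 2002.
Fri Mar 29 2002 + 13 days = Thu Apr 11 2002.
Thu Apr 11 2002 + 13 days = Wed Apr 24 2002.
Wed Apr 24 2002 + 13 days = Tue May 7 2002.
Tue May 7 2002 + 13 days = Mon May 20 2002.
Mon May 20 2002 + 13 days = Sun Jun 2 2002.
Sun Jun 2 2002 + 13 days = Sat Jun 15 2002.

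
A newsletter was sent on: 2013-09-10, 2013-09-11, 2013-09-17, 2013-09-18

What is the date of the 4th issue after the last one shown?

The gap pattern 1, 6, 1 repeats every 2 events.
These are the Tuesdays and Wednesdays of each week.
The following Tuesday is 2013-09-24.
The following Wednesday is 2013-09-25.
The following Tuesday is 2013-10-01.
The following Wednesday is 2013-10-02.

2013-10-02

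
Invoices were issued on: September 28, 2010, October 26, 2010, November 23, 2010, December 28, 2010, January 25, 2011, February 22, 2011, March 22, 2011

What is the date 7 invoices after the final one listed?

October 25, 2011

Gaps: 28, 28, 35, 28, 28, 28 days — a mix of 28 and 35. Every date is a Tuesday.
Each is the 4th Tuesday of its month.
April 2011 — 4th Tuesday is April 26, 2011.
May 2011 — 4th Tuesday is May 24, 2011.
4th Tuesday of June 2011: June 28, 2011.
4th Tuesday of July 2011: July 26, 2011.
4th Tuesday of August 2011: August 23, 2011.
4th Tuesday of September 2011: September 27, 2011.
October 2011 — 4th Tuesday is October 25, 2011.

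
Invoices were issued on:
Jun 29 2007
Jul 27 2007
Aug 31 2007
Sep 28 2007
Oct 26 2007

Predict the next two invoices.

Nov 30 2007, Dec 28 2007

These are Fridays with 28, 35, 28, 28-day gaps.
Each is the final Friday of its month — Jun 29 2007 is past the 28th, so '4th Friday' doesn't fit.
November 2007 ends with Friday Nov 30 2007.
Last Friday of December 2007: Dec 28 2007.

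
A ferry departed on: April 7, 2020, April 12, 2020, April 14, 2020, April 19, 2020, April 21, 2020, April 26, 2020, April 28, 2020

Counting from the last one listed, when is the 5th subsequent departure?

Every event lands on a Tuesday or Sunday (gaps cycle 5, 2, 5, 2, 5, 2).
So the schedule is: every Tuesday and Sunday.
Next Sunday: May 3, 2020.
Next Tuesday: May 5, 2020.
Next Sunday: May 10, 2020.
The following Tuesday is May 12, 2020.
The following Sunday is May 17, 2020.

May 17, 2020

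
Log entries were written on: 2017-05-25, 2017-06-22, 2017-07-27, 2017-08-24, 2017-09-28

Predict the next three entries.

2017-10-26, 2017-11-23, 2017-12-28

Gaps: 28, 35, 28, 35 days — a mix of 28 and 35. Every date is a Thursday.
Each is the 4th Thursday of its month.
4th Thursday of October 2017: 2017-10-26.
November 2017 — 4th Thursday is 2017-11-23.
December 2017 — 4th Thursday is 2017-12-28.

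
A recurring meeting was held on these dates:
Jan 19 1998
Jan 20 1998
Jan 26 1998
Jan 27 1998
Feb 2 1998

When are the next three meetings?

Feb 3 1998, Feb 9 1998, Feb 10 1998

Gaps: 1, 6, 1, 6 days — not constant, but cyclic with period 2.
The events fall on every Monday and Tuesday.
The following Tuesday is Feb 3 1998.
The following Monday is Feb 9 1998.
Next Tuesday: Feb 10 1998.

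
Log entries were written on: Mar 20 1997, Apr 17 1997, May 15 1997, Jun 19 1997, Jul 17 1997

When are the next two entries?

Aug 21 1997, Sep 18 1997

Gaps: 28, 28, 35, 28 days — a mix of 28 and 35. Every date is a Thursday.
Each is the 3rd Thursday of its month.
August 1997 — 3rd Thursday is Aug 21 1997.
3rd Thursday of September 1997: Sep 18 1997.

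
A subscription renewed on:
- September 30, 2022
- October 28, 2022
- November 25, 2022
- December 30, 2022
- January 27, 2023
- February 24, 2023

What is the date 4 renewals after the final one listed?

All Fridays; the gaps (28, 28, 35, 28, 28) vary with month length.
This is the last Friday of each month.
March 2023 ends with Friday March 31, 2023.
April 2023 ends with Friday April 28, 2023.
May 2023 ends with Friday May 26, 2023.
Last Friday of June 2023: June 30, 2023.

June 30, 2023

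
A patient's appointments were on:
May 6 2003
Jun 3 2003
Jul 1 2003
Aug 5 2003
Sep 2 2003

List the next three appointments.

All dates are Tuesdays, 28, 28, 35, 28 days apart.
Specifically, the 1st Tuesday of each month.
1st Tuesday of October 2003: Oct 7 2003.
November 2003 — 1st Tuesday is Nov 4 2003.
1st Tuesday of December 2003: Dec 2 2003.

Oct 7 2003, Nov 4 2003, Dec 2 2003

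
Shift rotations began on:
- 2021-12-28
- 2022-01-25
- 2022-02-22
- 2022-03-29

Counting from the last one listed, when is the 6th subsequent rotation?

These are Tuesdays with 28, 28, 35-day gaps.
Each is the final Tuesday of its month — 2022-03-29 is past the 28th, so '4th Tuesday' doesn't fit.
April 2022 ends with Tuesday 2022-04-26.
May 2022 ends with Tuesday 2022-05-31.
Last Tuesday of June 2022: 2022-06-28.
July 2022 ends with Tuesday 2022-07-26.
Last Tuesday of August 2022: 2022-08-30.
September 2022 ends with Tuesday 2022-09-27.

2022-09-27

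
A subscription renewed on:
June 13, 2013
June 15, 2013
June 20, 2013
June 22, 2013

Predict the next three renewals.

June 27, 2013; June 29, 2013; July 4, 2013

Every event lands on a Thursday or Saturday (gaps cycle 2, 5, 2).
So the schedule is: every Thursday and Saturday.
Next Thursday: June 27, 2013.
Next Saturday: June 29, 2013.
The following Thursday is July 4, 2013.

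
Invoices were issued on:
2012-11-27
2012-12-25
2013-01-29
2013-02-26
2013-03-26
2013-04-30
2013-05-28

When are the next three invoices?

These are Tuesdays with 28, 35, 28, 28, 35, 28-day gaps.
Each is the final Tuesday of its month — 2013-01-29 is past the 28th, so '4th Tuesday' doesn't fit.
Last Tuesday of June 2013: 2013-06-25.
July 2013 ends with Tuesday 2013-07-30.
Last Tuesday of August 2013: 2013-08-27.

2013-06-25, 2013-07-30, 2013-08-27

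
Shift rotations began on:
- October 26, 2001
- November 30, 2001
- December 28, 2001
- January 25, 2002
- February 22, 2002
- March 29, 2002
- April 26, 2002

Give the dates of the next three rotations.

May 31, 2002; June 28, 2002; July 26, 2002

All Fridays; the gaps (35, 28, 28, 28, 35, 28) vary with month length.
This is the last Friday of each month.
Last Friday of May 2002: May 31, 2002.
June 2002 ends with Friday June 28, 2002.
July 2002 ends with Friday July 26, 2002.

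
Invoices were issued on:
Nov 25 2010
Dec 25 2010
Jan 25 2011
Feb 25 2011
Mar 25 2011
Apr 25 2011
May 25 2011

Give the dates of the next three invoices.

Jun 25 2011, Jul 25 2011, Aug 25 2011

The day-of-month is always 25 (30, 31, 31, 28, 31, 30 days between events).
So this recurs on the 25th of each month.
Next: June 2011 → Jun 25 2011.
Next: July 2011 → Jul 25 2011.
Next: August 2011 → Aug 25 2011.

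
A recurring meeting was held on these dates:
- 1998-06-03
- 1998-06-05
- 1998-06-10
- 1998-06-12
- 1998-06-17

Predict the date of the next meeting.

1998-06-19

Every event lands on a Wednesday or Friday (gaps cycle 2, 5, 2, 5).
So the schedule is: every Wednesday and Friday.
Next Friday: 1998-06-19.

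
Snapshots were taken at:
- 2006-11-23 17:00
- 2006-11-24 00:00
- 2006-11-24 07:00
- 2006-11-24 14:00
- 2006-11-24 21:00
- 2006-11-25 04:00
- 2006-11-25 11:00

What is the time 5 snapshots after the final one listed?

2006-11-26 22:00

The interval is a steady 7 hours (7, 7, 7, 7, 7, 7).
2006-11-25 11:00 + 7 h = 2006-11-25 18:00.
2006-11-25 18:00 + 7 h = 2006-11-26 01:00.
2006-11-26 01:00 + 7 h = 2006-11-26 08:00.
2006-11-26 08:00 + 7 h = 2006-11-26 15:00.
2006-11-26 15:00 + 7 h = 2006-11-26 22:00.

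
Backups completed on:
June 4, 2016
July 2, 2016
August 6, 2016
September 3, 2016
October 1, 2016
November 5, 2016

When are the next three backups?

All dates are Saturdays, 28, 35, 28, 28, 35 days apart.
Specifically, the 1st Saturday of each month.
December 2016 — 1st Saturday is December 3, 2016.
January 2017 — 1st Saturday is January 7, 2017.
February 2017 — 1st Saturday is February 4, 2017.

December 3, 2016; January 7, 2017; February 4, 2017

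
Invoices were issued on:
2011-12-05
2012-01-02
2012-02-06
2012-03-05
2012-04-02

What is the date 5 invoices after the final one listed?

Gaps: 28, 35, 28, 28 days — a mix of 28 and 35. Every date is a Monday.
Each is the 1st Monday of its month.
May 2012 — 1st Monday is 2012-05-07.
1st Monday of June 2012: 2012-06-04.
1st Monday of July 2012: 2012-07-02.
August 2012 — 1st Monday is 2012-08-06.
September 2012 — 1st Monday is 2012-09-03.

2012-09-03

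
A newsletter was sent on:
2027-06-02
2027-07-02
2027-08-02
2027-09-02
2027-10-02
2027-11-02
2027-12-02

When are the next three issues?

Gaps: 30, 31, 31, 30, 31, 30 days — not constant. Every event is on the 2nd of the month.
Pattern: the 2nd of each month.
January 2028: 2028-01-02.
Next: February 2028 → 2028-02-02.
Next: March 2028 → 2028-03-02.

2028-01-02, 2028-02-02, 2028-03-02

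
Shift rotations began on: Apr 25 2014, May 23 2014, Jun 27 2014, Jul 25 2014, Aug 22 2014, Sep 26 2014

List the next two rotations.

Oct 24 2014, Nov 28 2014

These are Fridays at 28- or 35-day spacing (28, 35, 28, 28, 35).
The pattern: 4th Friday of the month.
October 2014 — 4th Friday is Oct 24 2014.
November 2014 — 4th Friday is Nov 28 2014.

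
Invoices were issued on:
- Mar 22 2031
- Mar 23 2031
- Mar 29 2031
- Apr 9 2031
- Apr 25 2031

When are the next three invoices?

The spacing grows by 5 each time: 1, 6, 11, 16 days.
Next gap: 21 days. Apr 25 2031 + 21 days = May 16 2031.
Next gap: 26 days. May 16 2031 + 26 days = Jun 11 2031.
Next gap: 31 days. Jun 11 2031 + 31 days = Jul 12 2031.

May 16 2031, Jun 11 2031, Jul 12 2031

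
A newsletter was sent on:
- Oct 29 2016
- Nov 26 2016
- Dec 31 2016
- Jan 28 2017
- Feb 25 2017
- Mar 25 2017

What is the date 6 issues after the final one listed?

Sep 30 2017

Every date is a Saturday; gaps 28, 35, 28, 28, 28 days.
Each is the last Saturday of its month (at least one falls on the 29th or later, ruling out '4th Saturday').
Last Saturday of April 2017: Apr 29 2017.
Last Saturday of May 2017: May 27 2017.
Last Saturday of June 2017: Jun 24 2017.
July 2017 ends with Saturday Jul 29 2017.
Last Saturday of August 2017: Aug 26 2017.
September 2017 ends with Saturday Sep 30 2017.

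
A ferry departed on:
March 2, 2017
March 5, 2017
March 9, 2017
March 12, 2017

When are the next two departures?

Gaps: 3, 4, 3 days — not constant, but cyclic with period 2.
The events fall on every Thursday and Sunday.
Next Thursday: March 16, 2017.
Next Sunday: March 19, 2017.

March 16, 2017; March 19, 2017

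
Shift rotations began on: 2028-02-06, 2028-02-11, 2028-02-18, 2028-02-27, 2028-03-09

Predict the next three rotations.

2028-03-22, 2028-04-06, 2028-04-23

The spacing grows by 2 each time: 5, 7, 9, 11 days.
Next gap: 13 days. 2028-03-09 + 13 days = 2028-03-22.
Next gap: 15 days. 2028-03-22 + 15 days = 2028-04-06.
Next gap: 17 days. 2028-04-06 + 17 days = 2028-04-23.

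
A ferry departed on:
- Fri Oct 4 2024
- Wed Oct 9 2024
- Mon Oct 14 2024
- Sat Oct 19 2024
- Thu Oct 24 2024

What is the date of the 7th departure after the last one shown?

Every event comes 5 days after the last (5, 5, 5, 5).
Thu Oct 24 2024 + 5 days = Tue Oct 29 2024.
Tue Oct 29 2024 + 5 days = Sun Nov 3 2024.
Sun Nov 3 2024 + 5 days = Fri Nov 8 2024.
Fri Nov 8 2024 + 5 days = Wed Nov 13 2024.
Wed Nov 13 2024 + 5 days = Mon Nov 18 2024.
Mon Nov 18 2024 + 5 days = Sat Nov 23 2024.
Sat Nov 23 2024 + 5 days = Thu Nov 28 2024.

Thu Nov 28 2024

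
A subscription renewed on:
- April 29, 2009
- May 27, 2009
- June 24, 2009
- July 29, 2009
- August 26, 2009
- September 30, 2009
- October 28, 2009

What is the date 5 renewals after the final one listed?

Every date is a Wednesday; gaps 28, 28, 35, 28, 35, 28 days.
Each is the last Wednesday of its month (at least one falls on the 29th or later, ruling out '4th Wednesday').
Last Wednesday of November 2009: November 25, 2009.
Last Wednesday of December 2009: December 30, 2009.
Last Wednesday of January 2010: January 27, 2010.
February 2010 ends with Wednesday February 24, 2010.
March 2010 ends with Wednesday March 31, 2010.

March 31, 2010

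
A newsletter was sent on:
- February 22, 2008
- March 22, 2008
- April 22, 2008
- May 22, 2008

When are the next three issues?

June 22, 2008; July 22, 2008; August 22, 2008

Gaps: 29, 31, 30 days — not constant. Every event is on the 22nd of the month.
Pattern: the 22nd of each month.
June 2008: June 22, 2008.
Next: July 2008 → July 22, 2008.
Next: August 2008 → August 22, 2008.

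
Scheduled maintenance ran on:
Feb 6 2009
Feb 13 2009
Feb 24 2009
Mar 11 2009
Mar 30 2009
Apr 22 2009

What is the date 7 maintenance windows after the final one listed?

Jan 20 2010

Gaps: 7, 11, 15, 19, 23 days — each gap is 4 larger than the previous one.
Next gap: 27 days. Apr 22 2009 + 27 days = May 19 2009.
Next gap: 31 days. May 19 2009 + 31 days = Jun 19 2009.
Next gap: 35 days. Jun 19 2009 + 35 days = Jul 24 2009.
Next gap: 39 days. Jul 24 2009 + 39 days = Sep 1 2009.
Next gap: 43 days. Sep 1 2009 + 43 days = Oct 14 2009.
Next gap: 47 days. Oct 14 2009 + 47 days = Nov 30 2009.
Next gap: 51 days. Nov 30 2009 + 51 days = Jan 20 2010.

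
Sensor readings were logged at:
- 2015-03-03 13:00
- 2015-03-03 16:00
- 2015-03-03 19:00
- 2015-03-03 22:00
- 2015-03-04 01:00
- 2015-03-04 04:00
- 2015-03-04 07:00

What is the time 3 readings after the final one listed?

2015-03-04 16:00

Spacing: 3, 3, 3, 3, 3, 3 h — constant 3 h.
2015-03-04 07:00 + 3 h = 2015-03-04 10:00.
2015-03-04 10:00 + 3 h = 2015-03-04 13:00.
2015-03-04 13:00 + 3 h = 2015-03-04 16:00.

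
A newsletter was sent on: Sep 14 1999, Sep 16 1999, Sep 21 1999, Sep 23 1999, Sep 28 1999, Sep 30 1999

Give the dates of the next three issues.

Gaps: 2, 5, 2, 5, 2 days — not constant, but cyclic with period 2.
The events fall on every Tuesday and Thursday.
Next Tuesday: Oct 5 1999.
The following Thursday is Oct 7 1999.
Next Tuesday: Oct 12 1999.

Oct 5 1999, Oct 7 1999, Oct 12 1999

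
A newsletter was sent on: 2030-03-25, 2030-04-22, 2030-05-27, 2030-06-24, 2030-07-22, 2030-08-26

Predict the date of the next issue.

These are Mondays at 28- or 35-day spacing (28, 35, 28, 28, 35).
The pattern: 4th Monday of the month.
4th Monday of September 2030: 2030-09-23.

2030-09-23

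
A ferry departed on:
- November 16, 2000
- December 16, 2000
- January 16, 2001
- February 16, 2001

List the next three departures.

March 16, 2001; April 16, 2001; May 16, 2001

The day-of-month is always 16 (30, 31, 31 days between events).
So this recurs on the 16th of each month.
Next: March 2001 → March 16, 2001.
Next: April 2001 → April 16, 2001.
Next: May 2001 → May 16, 2001.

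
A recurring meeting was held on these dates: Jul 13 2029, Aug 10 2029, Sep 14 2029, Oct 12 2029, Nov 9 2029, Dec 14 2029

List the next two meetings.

Jan 11 2030, Feb 8 2030

All dates are Fridays, 28, 35, 28, 28, 35 days apart.
Specifically, the 2nd Friday of each month.
January 2030 — 2nd Friday is Jan 11 2030.
February 2030 — 2nd Friday is Feb 8 2030.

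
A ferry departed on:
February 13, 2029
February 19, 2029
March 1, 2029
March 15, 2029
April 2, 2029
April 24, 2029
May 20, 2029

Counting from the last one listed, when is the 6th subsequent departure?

January 15, 2030

Gaps: 6, 10, 14, 18, 22, 26 days — each gap is 4 larger than the previous one.
Next gap: 30 days. May 20, 2029 + 30 days = June 19, 2029.
Next gap: 34 days. June 19, 2029 + 34 days = July 23, 2029.
Next gap: 38 days. July 23, 2029 + 38 days = August 30, 2029.
Next gap: 42 days. August 30, 2029 + 42 days = October 11, 2029.
Next gap: 46 days. October 11, 2029 + 46 days = November 26, 2029.
Next gap: 50 days. November 26, 2029 + 50 days = January 15, 2030.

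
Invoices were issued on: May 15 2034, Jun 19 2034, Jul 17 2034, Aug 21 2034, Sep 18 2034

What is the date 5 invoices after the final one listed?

Gaps: 35, 28, 35, 28 days — a mix of 28 and 35. Every date is a Monday.
Each is the 3rd Monday of its month.
October 2034 — 3rd Monday is Oct 16 2034.
3rd Monday of November 2034: Nov 20 2034.
3rd Monday of December 2034: Dec 18 2034.
3rd Monday of January 2035: Jan 15 2035.
February 2035 — 3rd Monday is Feb 19 2035.

Feb 19 2035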